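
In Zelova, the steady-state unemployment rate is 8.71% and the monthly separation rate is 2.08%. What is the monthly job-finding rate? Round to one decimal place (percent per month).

From u* = s/(s+f): f = s·(1−u)/u.
f = 2.08 × (1 − 0.0871) / 0.0871 = 1.8988 / 0.0871 ≈ 21.8% per month.

Job-finding rate ≈ 21.8% per month.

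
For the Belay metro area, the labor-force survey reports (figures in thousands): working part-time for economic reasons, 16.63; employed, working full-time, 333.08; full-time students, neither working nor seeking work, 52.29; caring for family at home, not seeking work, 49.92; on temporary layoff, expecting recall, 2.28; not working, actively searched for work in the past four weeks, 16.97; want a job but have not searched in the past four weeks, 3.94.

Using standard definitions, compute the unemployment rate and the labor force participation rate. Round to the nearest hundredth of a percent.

Unemployment rate ≈ 5.22%; labor force participation rate ≈ 77.66%.

Employed = 16.63 + 333.08 = 349.71 thousand (anyone who worked, including part-time for economic reasons, counts as employed).
Unemployed = 2.28 + 16.97 = 19.25 thousand (jobless and actively searching, or on temporary layoff).
Labor force = 349.71 + 19.25 = 368.96 thousand.
Not in labor force = 52.29 + 49.92 + 3.94 = 106.15 thousand (those not working and not actively searching are outside the labor force — including those who want a job but have given up searching).
Civilian working-age population = 368.96 + 106.15 = 475.11 thousand.
Unemployment rate = 19.25 / 368.96 = 5.22%.
Labor force participation rate = 368.96 / 475.11 = 77.66%.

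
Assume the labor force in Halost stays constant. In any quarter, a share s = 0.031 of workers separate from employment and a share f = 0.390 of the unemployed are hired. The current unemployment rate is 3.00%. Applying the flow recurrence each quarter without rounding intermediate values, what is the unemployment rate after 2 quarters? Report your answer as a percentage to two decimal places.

Unemployment rate after two quarters ≈ 5.90%.

With a fixed labor force, u_{t+1} = u_t + s·(1−u_t) − f·u_t = u_t·(1−s−f) + s.
Here 1−s−f = 0.579 and s = 0.031.
u_1 = 0.030000 × 0.579 + 0.031 = 0.048370.
u_2 = 0.048370 × 0.579 + 0.031 = 0.059006.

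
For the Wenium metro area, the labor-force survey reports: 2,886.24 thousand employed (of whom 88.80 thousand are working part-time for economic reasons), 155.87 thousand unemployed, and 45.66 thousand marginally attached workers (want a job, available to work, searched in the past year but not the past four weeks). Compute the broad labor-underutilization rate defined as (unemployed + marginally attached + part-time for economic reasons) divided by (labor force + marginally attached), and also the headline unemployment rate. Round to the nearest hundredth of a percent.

Broad underutilization rate ≈ 9.40%; headline unemployment rate ≈ 5.12%.

Labor force = 2,886.24 + 155.87 = 3,042.11 thousand.
Numerator = 155.87 + 45.66 + 88.80 = 290.33 thousand.
Denominator = 3,042.11 + 45.66 = 3,087.77 thousand.
Broad rate = 290.33 / 3,087.77 = 9.40%.
Headline unemployment rate = 155.87 / 3,042.11 = 5.12%.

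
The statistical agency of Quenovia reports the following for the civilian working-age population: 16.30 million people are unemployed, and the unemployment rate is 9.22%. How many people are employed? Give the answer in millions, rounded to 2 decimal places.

Labor force = U / u = 16.30 / 0.0922 ≈ 176.79 million.
Employed = labor force − unemployed = 176.79 − 16.30 = 160.49 million.

About 160.49 million are employed.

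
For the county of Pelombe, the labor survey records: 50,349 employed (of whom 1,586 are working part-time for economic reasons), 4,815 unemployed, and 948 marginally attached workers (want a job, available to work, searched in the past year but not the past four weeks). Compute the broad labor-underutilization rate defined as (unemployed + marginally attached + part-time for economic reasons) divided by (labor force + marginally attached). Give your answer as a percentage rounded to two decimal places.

Labor force = 50,349 + 4,815 = 55,164.
Numerator = 4,815 + 948 + 1,586 = 7,349.
Denominator = 55,164 + 948 = 56,112.
Broad rate = 7,349 / 56,112 = 13.10%.

Broad underutilization rate ≈ 13.10%.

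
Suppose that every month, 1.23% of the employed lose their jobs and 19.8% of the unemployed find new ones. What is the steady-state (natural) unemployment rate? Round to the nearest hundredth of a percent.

At steady state the flows balance: s·E = f·U, so U/(E+U) = s/(s+f).
u* = 1.23 / (1.23 + 19.8) = 1.23 / 21.03 = 5.85%.

Steady-state unemployment rate ≈ 5.85%.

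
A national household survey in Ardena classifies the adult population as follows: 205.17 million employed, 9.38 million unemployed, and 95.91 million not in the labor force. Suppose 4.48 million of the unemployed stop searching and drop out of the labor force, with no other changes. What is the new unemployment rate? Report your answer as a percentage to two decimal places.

Initially, labor force = 205.17 + 9.38 = 214.55 million, so u = 9.38/214.55 = 4.37%.
After the change, unemployed and labor force both fall by 4.48 → E = 205.17, U = 4.90, labor force = 210.07 million.
New unemployment rate = 4.90 / 210.07 = 2.33%.

New unemployment rate ≈ 2.33%.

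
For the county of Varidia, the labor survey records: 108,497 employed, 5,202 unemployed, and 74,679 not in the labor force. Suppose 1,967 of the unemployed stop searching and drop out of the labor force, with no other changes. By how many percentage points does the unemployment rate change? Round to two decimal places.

The unemployment rate changes by −1.68 percentage points.

Initially, labor force = 108,497 + 5,202 = 113,699, so u = 5,202/113,699 = 4.58%.
After the change, unemployed and labor force both fall by 1,967 → E = 108,497, U = 3,235, labor force = 111,732.
New unemployment rate = 3,235 / 111,732 = 2.90%.
Change = 2.90% − 4.58% = −1.68 percentage points.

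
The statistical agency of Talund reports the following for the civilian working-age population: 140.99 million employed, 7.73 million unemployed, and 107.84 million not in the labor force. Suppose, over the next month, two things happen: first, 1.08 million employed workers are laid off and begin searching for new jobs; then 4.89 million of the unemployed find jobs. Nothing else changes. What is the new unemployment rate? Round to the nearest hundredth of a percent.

New unemployment rate ≈ 2.64%.

Initially, labor force = 140.99 + 7.73 = 148.72 million, so u = 7.73/148.72 = 5.20%.
After the first change, employed falls and unemployed rises by 1.08; labor force unchanged → E = 139.91, U = 8.81, labor force = 148.72 million.
After the second change, unemployed falls and employed rises by 4.89; labor force unchanged → E = 144.80, U = 3.92, labor force = 148.72 million.
New unemployment rate = 3.92 / 148.72 = 2.64%.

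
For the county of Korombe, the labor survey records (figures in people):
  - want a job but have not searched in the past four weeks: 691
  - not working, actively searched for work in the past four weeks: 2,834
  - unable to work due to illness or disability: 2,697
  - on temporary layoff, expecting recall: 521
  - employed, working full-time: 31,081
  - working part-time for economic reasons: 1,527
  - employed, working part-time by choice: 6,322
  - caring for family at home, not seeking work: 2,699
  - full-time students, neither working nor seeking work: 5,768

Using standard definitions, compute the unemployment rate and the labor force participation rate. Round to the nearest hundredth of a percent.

Unemployment rate ≈ 7.93%; labor force participation rate ≈ 78.10%.

Employed = 31,081 + 1,527 + 6,322 = 38,930 (anyone who worked, including part-time for economic reasons, counts as employed).
Unemployed = 2,834 + 521 = 3,355 (jobless and actively searching, or on temporary layoff).
Labor force = 38,930 + 3,355 = 42,285.
Not in labor force = 691 + 2,697 + 2,699 + 5,768 = 11,855 (those not working and not actively searching are outside the labor force — including those who want a job but have given up searching).
Civilian working-age population = 42,285 + 11,855 = 54,140.
Unemployment rate = 3,355 / 42,285 = 7.93%.
Labor force participation rate = 42,285 / 54,140 = 78.10%.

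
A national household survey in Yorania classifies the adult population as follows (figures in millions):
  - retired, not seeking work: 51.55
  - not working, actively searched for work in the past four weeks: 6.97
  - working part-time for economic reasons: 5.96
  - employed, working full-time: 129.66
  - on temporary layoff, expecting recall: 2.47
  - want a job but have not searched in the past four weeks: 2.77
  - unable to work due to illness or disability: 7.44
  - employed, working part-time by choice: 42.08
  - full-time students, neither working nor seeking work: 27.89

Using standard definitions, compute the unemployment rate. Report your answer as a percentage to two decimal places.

Unemployment rate ≈ 5.04%.

Employed = 5.96 + 129.66 + 42.08 = 177.70 million (anyone who worked, including part-time for economic reasons, counts as employed).
Unemployed = 6.97 + 2.47 = 9.44 million (jobless and actively searching, or on temporary layoff).
Labor force = 177.70 + 9.44 = 187.14 million.
Unemployment rate = 9.44 / 187.14 = 5.04%.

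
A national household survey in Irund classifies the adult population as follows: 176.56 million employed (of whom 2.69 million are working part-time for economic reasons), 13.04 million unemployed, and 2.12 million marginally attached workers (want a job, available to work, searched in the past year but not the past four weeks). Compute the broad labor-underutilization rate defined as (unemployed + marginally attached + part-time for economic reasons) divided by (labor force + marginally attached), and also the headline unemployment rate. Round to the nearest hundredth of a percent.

Labor force = 176.56 + 13.04 = 189.60 million.
Numerator = 13.04 + 2.12 + 2.69 = 17.85 million.
Denominator = 189.60 + 2.12 = 191.72 million.
Broad rate = 17.85 / 191.72 = 9.31%.
Headline unemployment rate = 13.04 / 189.60 = 6.88%.

Broad underutilization rate ≈ 9.31%; headline unemployment rate ≈ 6.88%.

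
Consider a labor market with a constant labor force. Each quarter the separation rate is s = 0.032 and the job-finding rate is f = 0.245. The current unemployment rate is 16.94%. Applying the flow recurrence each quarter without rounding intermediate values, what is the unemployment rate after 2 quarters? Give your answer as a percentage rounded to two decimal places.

Unemployment rate after two quarters ≈ 14.37%.

With a fixed labor force, u_{t+1} = u_t + s·(1−u_t) − f·u_t = u_t·(1−s−f) + s.
Here 1−s−f = 0.723 and s = 0.032.
u_1 = 0.169400 × 0.723 + 0.032 = 0.154476.
u_2 = 0.154476 × 0.723 + 0.032 = 0.143686.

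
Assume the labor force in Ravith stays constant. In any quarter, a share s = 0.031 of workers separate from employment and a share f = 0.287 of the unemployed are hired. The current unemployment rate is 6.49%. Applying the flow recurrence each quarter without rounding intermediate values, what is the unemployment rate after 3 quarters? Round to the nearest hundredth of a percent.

With a fixed labor force, u_{t+1} = u_t + s·(1−u_t) − f·u_t = u_t·(1−s−f) + s.
Here 1−s−f = 0.682 and s = 0.031.
u_1 = 0.064900 × 0.682 + 0.031 = 0.075262.
u_2 = 0.075262 × 0.682 + 0.031 = 0.082329.
u_3 = 0.082329 × 0.682 + 0.031 = 0.087148.

Unemployment rate after three quarters ≈ 8.71%.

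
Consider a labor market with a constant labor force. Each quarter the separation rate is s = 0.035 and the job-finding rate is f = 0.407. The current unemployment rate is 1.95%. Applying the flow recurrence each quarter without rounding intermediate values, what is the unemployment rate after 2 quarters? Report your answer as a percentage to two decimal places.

With a fixed labor force, u_{t+1} = u_t + s·(1−u_t) − f·u_t = u_t·(1−s−f) + s.
Here 1−s−f = 0.558 and s = 0.035.
u_1 = 0.019500 × 0.558 + 0.035 = 0.045881.
u_2 = 0.045881 × 0.558 + 0.035 = 0.060602.

Unemployment rate after two quarters ≈ 6.06%.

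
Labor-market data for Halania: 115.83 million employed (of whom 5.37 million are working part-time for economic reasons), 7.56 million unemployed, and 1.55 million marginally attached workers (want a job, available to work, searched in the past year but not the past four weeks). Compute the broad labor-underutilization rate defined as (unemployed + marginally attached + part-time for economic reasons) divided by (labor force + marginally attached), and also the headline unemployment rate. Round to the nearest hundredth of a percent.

Broad underutilization rate ≈ 11.59%; headline unemployment rate ≈ 6.13%.

Labor force = 115.83 + 7.56 = 123.39 million.
Numerator = 7.56 + 1.55 + 5.37 = 14.48 million.
Denominator = 123.39 + 1.55 = 124.94 million.
Broad rate = 14.48 / 124.94 = 11.59%.
Headline unemployment rate = 7.56 / 123.39 = 6.13%.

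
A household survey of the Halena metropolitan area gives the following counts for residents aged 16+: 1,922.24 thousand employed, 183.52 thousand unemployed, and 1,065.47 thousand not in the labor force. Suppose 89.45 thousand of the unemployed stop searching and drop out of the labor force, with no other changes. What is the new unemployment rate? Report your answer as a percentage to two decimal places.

New unemployment rate ≈ 4.67%.

Initially, labor force = 1,922.24 + 183.52 = 2,105.76 thousand, so u = 183.52/2,105.76 = 8.72%.
After the change, unemployed and labor force both fall by 89.45 → E = 1,922.24, U = 94.07, labor force = 2,016.31 thousand.
New unemployment rate = 94.07 / 2,016.31 = 4.67%.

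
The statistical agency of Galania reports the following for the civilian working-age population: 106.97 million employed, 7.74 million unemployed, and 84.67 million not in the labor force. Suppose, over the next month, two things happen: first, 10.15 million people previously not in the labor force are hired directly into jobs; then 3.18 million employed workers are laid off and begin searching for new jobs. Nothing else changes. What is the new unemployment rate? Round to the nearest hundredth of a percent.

Initially, labor force = 106.97 + 7.74 = 114.71 million, so u = 7.74/114.71 = 6.75%.
After the first change, employed and labor force both rise by 10.15; unemployed unchanged → E = 117.12, U = 7.74, labor force = 124.86 million.
After the second change, employed falls and unemployed rises by 3.18; labor force unchanged → E = 113.94, U = 10.92, labor force = 124.86 million.
New unemployment rate = 10.92 / 124.86 = 8.75%.

New unemployment rate ≈ 8.75%.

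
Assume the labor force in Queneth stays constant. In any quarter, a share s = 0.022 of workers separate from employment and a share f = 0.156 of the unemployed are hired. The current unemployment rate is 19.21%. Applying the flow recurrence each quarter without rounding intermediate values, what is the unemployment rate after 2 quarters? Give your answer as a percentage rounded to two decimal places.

Unemployment rate after two quarters ≈ 16.99%.

With a fixed labor force, u_{t+1} = u_t + s·(1−u_t) − f·u_t = u_t·(1−s−f) + s.
Here 1−s−f = 0.822 and s = 0.022.
u_1 = 0.192100 × 0.822 + 0.022 = 0.179906.
u_2 = 0.179906 × 0.822 + 0.022 = 0.169883.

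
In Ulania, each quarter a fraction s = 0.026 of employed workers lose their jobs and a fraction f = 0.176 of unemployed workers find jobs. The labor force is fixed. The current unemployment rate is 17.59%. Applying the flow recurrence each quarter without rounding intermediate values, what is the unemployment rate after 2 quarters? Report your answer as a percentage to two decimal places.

With a fixed labor force, u_{t+1} = u_t + s·(1−u_t) − f·u_t = u_t·(1−s−f) + s.
Here 1−s−f = 0.798 and s = 0.026.
u_1 = 0.175900 × 0.798 + 0.026 = 0.166368.
u_2 = 0.166368 × 0.798 + 0.026 = 0.158762.

Unemployment rate after two quarters ≈ 15.88%.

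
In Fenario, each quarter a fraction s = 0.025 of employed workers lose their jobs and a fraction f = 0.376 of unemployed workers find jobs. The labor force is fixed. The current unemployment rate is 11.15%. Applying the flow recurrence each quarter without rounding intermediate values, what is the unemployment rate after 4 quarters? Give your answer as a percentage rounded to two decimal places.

With a fixed labor force, u_{t+1} = u_t + s·(1−u_t) − f·u_t = u_t·(1−s−f) + s.
Here 1−s−f = 0.599 and s = 0.025.
u_1 = 0.111500 × 0.599 + 0.025 = 0.091788.
u_2 = 0.091788 × 0.599 + 0.025 = 0.079981.
u_3 = 0.079981 × 0.599 + 0.025 = 0.072909.
u_4 = 0.072909 × 0.599 + 0.025 = 0.068672.

Unemployment rate after four quarters ≈ 6.87%.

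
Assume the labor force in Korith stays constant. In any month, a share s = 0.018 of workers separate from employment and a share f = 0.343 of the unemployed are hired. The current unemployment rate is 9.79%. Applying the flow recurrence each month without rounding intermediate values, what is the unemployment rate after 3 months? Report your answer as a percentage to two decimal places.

Unemployment rate after three months ≈ 6.24%.

With a fixed labor force, u_{t+1} = u_t + s·(1−u_t) − f·u_t = u_t·(1−s−f) + s.
Here 1−s−f = 0.639 and s = 0.018.
u_1 = 0.097900 × 0.639 + 0.018 = 0.080558.
u_2 = 0.080558 × 0.639 + 0.018 = 0.069477.
u_3 = 0.069477 × 0.639 + 0.018 = 0.062396.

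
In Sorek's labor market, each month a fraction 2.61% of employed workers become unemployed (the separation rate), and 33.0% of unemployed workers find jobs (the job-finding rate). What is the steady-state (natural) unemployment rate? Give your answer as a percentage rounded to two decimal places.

At steady state the flows balance: s·E = f·U, so U/(E+U) = s/(s+f).
u* = 2.61 / (2.61 + 33.0) = 2.61 / 35.61 = 7.33%.

Steady-state unemployment rate ≈ 7.33%.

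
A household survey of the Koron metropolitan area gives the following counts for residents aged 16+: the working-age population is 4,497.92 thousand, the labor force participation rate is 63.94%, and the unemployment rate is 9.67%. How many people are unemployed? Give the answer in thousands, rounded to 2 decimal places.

About 278.11 thousand are unemployed.

Labor force = 0.6394 × 4,497.92 = 2,875.97 thousand.
Unemployed = 0.0967 × 2,875.97 ≈ 278.11 thousand.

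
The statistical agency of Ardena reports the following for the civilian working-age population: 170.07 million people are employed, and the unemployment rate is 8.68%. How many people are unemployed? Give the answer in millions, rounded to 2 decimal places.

About 16.17 million are unemployed.

Let U be the number unemployed. The labor force is E + U, and U/(E+U) = 0.0868.
So U = 0.0868 × 170.07 / (1 − 0.0868) = 14.7621 / 0.9132 ≈ 16.17 million.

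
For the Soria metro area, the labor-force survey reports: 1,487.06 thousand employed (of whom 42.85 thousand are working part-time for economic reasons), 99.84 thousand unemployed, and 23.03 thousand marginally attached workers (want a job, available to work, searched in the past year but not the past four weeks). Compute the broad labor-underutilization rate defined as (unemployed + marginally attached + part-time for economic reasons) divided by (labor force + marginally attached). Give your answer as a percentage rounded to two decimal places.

Broad underutilization rate ≈ 10.29%.

Labor force = 1,487.06 + 99.84 = 1,586.90 thousand.
Numerator = 99.84 + 23.03 + 42.85 = 165.72 thousand.
Denominator = 1,586.90 + 23.03 = 1,609.93 thousand.
Broad rate = 165.72 / 1,609.93 = 10.29%.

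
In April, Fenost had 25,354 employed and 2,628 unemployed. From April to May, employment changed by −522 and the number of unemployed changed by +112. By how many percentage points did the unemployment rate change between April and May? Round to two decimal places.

April: labor force = 25,354 + 2,628 = 27,982; u = 2,628/27,982 = 9.39%.
May: labor force = 24,832 + 2,740 = 27,572; u = 2,740/27,572 = 9.94%.
Change = 9.94% − 9.39% = +0.55 pp.

The unemployment rate changed by +0.55 percentage points.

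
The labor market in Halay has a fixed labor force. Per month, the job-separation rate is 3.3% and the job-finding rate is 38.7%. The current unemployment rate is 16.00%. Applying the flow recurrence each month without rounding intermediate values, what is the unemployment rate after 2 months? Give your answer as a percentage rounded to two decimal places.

Unemployment rate after two months ≈ 10.60%.

With a fixed labor force, u_{t+1} = u_t + s·(1−u_t) − f·u_t = u_t·(1−s−f) + s.
Here 1−s−f = 0.580 and s = 0.033.
u_1 = 0.160000 × 0.580 + 0.033 = 0.125800.
u_2 = 0.125800 × 0.580 + 0.033 = 0.105964.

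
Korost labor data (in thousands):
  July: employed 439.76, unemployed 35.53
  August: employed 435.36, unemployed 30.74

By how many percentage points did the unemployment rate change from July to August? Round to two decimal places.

The unemployment rate changed by −0.88 percentage points.

July: labor force = 439.76 + 35.53 = 475.29; u = 35.53/475.29 = 7.48%.
August: labor force = 435.36 + 30.74 = 466.10; u = 30.74/466.10 = 6.60%.
Change = 6.60% − 7.48% = −0.88 pp.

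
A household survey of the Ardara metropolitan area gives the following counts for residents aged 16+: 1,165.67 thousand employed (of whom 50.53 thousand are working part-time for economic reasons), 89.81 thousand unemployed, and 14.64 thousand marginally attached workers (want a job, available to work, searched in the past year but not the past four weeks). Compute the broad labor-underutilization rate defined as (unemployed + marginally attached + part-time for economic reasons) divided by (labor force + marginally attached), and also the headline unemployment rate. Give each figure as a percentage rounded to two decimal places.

Labor force = 1,165.67 + 89.81 = 1,255.48 thousand.
Numerator = 89.81 + 14.64 + 50.53 = 154.98 thousand.
Denominator = 1,255.48 + 14.64 = 1,270.12 thousand.
Broad rate = 154.98 / 1,270.12 = 12.20%.
Headline unemployment rate = 89.81 / 1,255.48 = 7.15%.

Broad underutilization rate ≈ 12.20%; headline unemployment rate ≈ 7.15%.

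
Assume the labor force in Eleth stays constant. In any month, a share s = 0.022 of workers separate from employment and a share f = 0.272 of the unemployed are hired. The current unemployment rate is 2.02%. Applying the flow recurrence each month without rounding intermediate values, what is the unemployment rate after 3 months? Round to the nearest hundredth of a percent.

Unemployment rate after three months ≈ 5.56%.

With a fixed labor force, u_{t+1} = u_t + s·(1−u_t) − f·u_t = u_t·(1−s−f) + s.
Here 1−s−f = 0.706 and s = 0.022.
u_1 = 0.020200 × 0.706 + 0.022 = 0.036261.
u_2 = 0.036261 × 0.706 + 0.022 = 0.047600.
u_3 = 0.047600 × 0.706 + 0.022 = 0.055606.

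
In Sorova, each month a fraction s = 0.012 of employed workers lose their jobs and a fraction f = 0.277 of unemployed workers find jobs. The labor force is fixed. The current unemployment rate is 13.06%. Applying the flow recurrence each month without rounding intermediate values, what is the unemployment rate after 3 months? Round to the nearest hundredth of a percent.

With a fixed labor force, u_{t+1} = u_t + s·(1−u_t) − f·u_t = u_t·(1−s−f) + s.
Here 1−s−f = 0.711 and s = 0.012.
u_1 = 0.130600 × 0.711 + 0.012 = 0.104857.
u_2 = 0.104857 × 0.711 + 0.012 = 0.086553.
u_3 = 0.086553 × 0.711 + 0.012 = 0.073539.

Unemployment rate after three months ≈ 7.35%.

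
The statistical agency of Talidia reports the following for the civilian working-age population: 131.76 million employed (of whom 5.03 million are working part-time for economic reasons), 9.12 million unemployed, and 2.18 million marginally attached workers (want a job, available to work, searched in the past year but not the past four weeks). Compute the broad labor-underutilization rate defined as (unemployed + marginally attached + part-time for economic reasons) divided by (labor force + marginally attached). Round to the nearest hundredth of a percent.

Labor force = 131.76 + 9.12 = 140.88 million.
Numerator = 9.12 + 2.18 + 5.03 = 16.33 million.
Denominator = 140.88 + 2.18 = 143.06 million.
Broad rate = 16.33 / 143.06 = 11.41%.

Broad underutilization rate ≈ 11.41%.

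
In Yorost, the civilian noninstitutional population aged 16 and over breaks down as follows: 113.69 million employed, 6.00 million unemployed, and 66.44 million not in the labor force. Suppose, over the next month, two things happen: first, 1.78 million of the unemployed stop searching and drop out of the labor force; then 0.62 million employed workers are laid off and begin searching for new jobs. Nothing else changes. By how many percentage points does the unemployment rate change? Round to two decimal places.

The unemployment rate changes by −0.91 percentage points.

Initially, labor force = 113.69 + 6.00 = 119.69 million, so u = 6.00/119.69 = 5.01%.
After the first change, unemployed and labor force both fall by 1.78 → E = 113.69, U = 4.22, labor force = 117.91 million.
After the second change, employed falls and unemployed rises by 0.62; labor force unchanged → E = 113.07, U = 4.84, labor force = 117.91 million.
New unemployment rate = 4.84 / 117.91 = 4.10%.
Change = 4.10% − 5.01% = −0.91 percentage points.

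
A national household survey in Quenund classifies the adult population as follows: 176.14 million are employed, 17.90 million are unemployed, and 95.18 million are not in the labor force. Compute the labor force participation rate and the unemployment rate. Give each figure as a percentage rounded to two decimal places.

Labor force = employed + unemployed = 176.14 + 17.90 = 194.04 million.
Working-age population = 194.04 + 95.18 = 289.22 million.
Unemployment rate = 17.90 / 194.04 = 9.22%.
Labor force participation rate = 194.04 / 289.22 = 67.09%.

Labor force participation rate ≈ 67.09%; unemployment rate ≈ 9.22%.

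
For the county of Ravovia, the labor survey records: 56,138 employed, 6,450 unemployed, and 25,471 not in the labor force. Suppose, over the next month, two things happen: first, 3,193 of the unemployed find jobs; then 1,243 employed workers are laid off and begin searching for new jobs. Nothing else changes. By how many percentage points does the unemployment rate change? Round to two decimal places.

The unemployment rate changes by −3.12 percentage points.

Initially, labor force = 56,138 + 6,450 = 62,588, so u = 6,450/62,588 = 10.31%.
After the first change, unemployed falls and employed rises by 3,193; labor force unchanged → E = 59,331, U = 3,257, labor force = 62,588.
After the second change, employed falls and unemployed rises by 1,243; labor force unchanged → E = 58,088, U = 4,500, labor force = 62,588.
New unemployment rate = 4,500 / 62,588 = 7.19%.
Change = 7.19% − 10.31% = −3.12 percentage points.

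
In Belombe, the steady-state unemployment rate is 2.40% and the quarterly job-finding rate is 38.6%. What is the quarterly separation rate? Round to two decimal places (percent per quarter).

From u* = s/(s+f): s = u·f/(1−u).
s = 0.0240 × 38.6 / (1 − 0.0240) = 0.9264 / 0.9760 ≈ 0.95% per quarter.

Separation rate ≈ 0.95% per quarter.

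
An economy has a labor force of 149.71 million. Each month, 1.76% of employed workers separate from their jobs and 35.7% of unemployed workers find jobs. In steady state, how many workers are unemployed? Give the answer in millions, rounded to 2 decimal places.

Steady-state unemployment rate u* = s/(s+f) = 1.76/(1.76+35.7) = 0.046983.
Unemployed = u* × labor force = 0.046983 × 149.71 ≈ 7.03 million.

About 7.03 million are unemployed in steady state.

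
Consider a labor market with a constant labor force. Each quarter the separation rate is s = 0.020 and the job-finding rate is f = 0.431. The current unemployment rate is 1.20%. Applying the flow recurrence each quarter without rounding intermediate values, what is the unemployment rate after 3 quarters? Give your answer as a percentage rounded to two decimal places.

With a fixed labor force, u_{t+1} = u_t + s·(1−u_t) − f·u_t = u_t·(1−s−f) + s.
Here 1−s−f = 0.549 and s = 0.020.
u_1 = 0.012000 × 0.549 + 0.020 = 0.026588.
u_2 = 0.026588 × 0.549 + 0.020 = 0.034597.
u_3 = 0.034597 × 0.549 + 0.020 = 0.038994.

Unemployment rate after three quarters ≈ 3.90%.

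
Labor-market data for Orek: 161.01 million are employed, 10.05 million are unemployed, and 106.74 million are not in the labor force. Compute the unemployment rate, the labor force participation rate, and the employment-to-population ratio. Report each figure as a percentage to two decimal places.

Labor force = employed + unemployed = 161.01 + 10.05 = 171.06 million.
Working-age population = 171.06 + 106.74 = 277.80 million.
Unemployment rate = 10.05 / 171.06 = 5.88%.
Labor force participation rate = 171.06 / 277.80 = 61.58%.
Employment-population ratio = 161.01 / 277.80 = 57.96%.

Unemployment rate ≈ 5.88%; labor force participation rate ≈ 61.58%; employment-population ratio ≈ 57.96%.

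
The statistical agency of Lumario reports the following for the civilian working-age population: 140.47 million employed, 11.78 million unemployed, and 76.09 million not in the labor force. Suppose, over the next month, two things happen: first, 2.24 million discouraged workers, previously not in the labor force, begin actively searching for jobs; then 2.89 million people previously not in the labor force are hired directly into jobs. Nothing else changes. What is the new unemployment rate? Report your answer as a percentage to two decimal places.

Initially, labor force = 140.47 + 11.78 = 152.25 million, so u = 11.78/152.25 = 7.74%.
After the first change, unemployed and labor force both rise by 2.24 → E = 140.47, U = 14.02, labor force = 154.49 million.
After the second change, employed and labor force both rise by 2.89; unemployed unchanged → E = 143.36, U = 14.02, labor force = 157.38 million.
New unemployment rate = 14.02 / 157.38 = 8.91%.

New unemployment rate ≈ 8.91%.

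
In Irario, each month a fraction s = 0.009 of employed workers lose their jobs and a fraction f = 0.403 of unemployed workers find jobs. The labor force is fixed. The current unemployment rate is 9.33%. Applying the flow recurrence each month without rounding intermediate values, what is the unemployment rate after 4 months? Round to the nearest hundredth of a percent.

With a fixed labor force, u_{t+1} = u_t + s·(1−u_t) − f·u_t = u_t·(1−s−f) + s.
Here 1−s−f = 0.588 and s = 0.009.
u_1 = 0.093300 × 0.588 + 0.009 = 0.063860.
u_2 = 0.063860 × 0.588 + 0.009 = 0.046550.
u_3 = 0.046550 × 0.588 + 0.009 = 0.036371.
u_4 = 0.036371 × 0.588 + 0.009 = 0.030386.

Unemployment rate after four months ≈ 3.04%.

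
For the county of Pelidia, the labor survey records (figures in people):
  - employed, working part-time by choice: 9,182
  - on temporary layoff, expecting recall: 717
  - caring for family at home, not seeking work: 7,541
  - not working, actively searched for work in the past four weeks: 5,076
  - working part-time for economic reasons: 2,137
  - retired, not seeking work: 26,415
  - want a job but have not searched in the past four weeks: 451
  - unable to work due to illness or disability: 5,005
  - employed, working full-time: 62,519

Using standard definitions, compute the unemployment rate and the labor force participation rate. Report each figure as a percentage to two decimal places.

Unemployment rate ≈ 7.27%; labor force participation rate ≈ 66.89%.

Employed = 9,182 + 2,137 + 62,519 = 73,838 (anyone who worked, including part-time for economic reasons, counts as employed).
Unemployed = 717 + 5,076 = 5,793 (jobless and actively searching, or on temporary layoff).
Labor force = 73,838 + 5,793 = 79,631.
Not in labor force = 7,541 + 26,415 + 451 + 5,005 = 39,412 (those not working and not actively searching are outside the labor force — including those who want a job but have given up searching).
Civilian working-age population = 79,631 + 39,412 = 119,043.
Unemployment rate = 5,793 / 79,631 = 7.27%.
Labor force participation rate = 79,631 / 119,043 = 66.89%.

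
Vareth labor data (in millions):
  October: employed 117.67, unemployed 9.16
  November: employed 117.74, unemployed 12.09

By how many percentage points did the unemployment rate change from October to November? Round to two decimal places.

The unemployment rate changed by +2.09 percentage points.

October: labor force = 117.67 + 9.16 = 126.83; u = 9.16/126.83 = 7.22%.
November: labor force = 117.74 + 12.09 = 129.83; u = 12.09/129.83 = 9.31%.
Change = 9.31% − 7.22% = +2.09 pp.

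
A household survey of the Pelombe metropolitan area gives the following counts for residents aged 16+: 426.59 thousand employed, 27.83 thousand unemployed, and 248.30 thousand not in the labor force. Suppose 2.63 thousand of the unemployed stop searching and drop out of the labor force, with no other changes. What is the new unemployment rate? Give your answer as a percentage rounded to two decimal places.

Initially, labor force = 426.59 + 27.83 = 454.42 thousand, so u = 27.83/454.42 = 6.12%.
After the change, unemployed and labor force both fall by 2.63 → E = 426.59, U = 25.20, labor force = 451.79 thousand.
New unemployment rate = 25.20 / 451.79 = 5.58%.

New unemployment rate ≈ 5.58%.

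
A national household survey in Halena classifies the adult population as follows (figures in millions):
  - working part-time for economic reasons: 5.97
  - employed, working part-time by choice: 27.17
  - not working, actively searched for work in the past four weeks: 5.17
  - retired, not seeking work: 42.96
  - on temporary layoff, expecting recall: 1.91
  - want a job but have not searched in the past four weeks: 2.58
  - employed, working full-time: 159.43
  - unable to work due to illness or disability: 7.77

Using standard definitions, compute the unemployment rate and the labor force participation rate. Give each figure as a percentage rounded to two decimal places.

Employed = 5.97 + 27.17 + 159.43 = 192.57 million (anyone who worked, including part-time for economic reasons, counts as employed).
Unemployed = 5.17 + 1.91 = 7.08 million (jobless and actively searching, or on temporary layoff).
Labor force = 192.57 + 7.08 = 199.65 million.
Not in labor force = 42.96 + 2.58 + 7.77 = 53.31 million (those not working and not actively searching are outside the labor force — including those who want a job but have given up searching).
Civilian working-age population = 199.65 + 53.31 = 252.96 million.
Unemployment rate = 7.08 / 199.65 = 3.55%.
Labor force participation rate = 199.65 / 252.96 = 78.93%.

Unemployment rate ≈ 3.55%; labor force participation rate ≈ 78.93%.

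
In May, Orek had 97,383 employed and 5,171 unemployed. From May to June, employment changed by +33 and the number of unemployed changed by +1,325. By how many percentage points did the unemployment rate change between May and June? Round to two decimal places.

The unemployment rate changed by +1.21 percentage points.

May: labor force = 97,383 + 5,171 = 102,554; u = 5,171/102,554 = 5.04%.
June: labor force = 97,416 + 6,496 = 103,912; u = 6,496/103,912 = 6.25%.
Change = 6.25% − 5.04% = +1.21 pp.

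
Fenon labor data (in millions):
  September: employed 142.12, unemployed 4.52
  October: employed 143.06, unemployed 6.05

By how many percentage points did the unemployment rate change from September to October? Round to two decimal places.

September: labor force = 142.12 + 4.52 = 146.64; u = 4.52/146.64 = 3.08%.
October: labor force = 143.06 + 6.05 = 149.11; u = 6.05/149.11 = 4.06%.
Change = 4.06% − 3.08% = +0.98 pp.

The unemployment rate changed by +0.98 percentage points.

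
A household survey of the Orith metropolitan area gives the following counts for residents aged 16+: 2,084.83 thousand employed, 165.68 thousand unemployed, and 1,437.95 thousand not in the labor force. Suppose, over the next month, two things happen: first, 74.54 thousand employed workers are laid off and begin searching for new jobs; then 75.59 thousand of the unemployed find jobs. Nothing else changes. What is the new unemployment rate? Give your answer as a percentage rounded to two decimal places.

Initially, labor force = 2,084.83 + 165.68 = 2,250.51 thousand, so u = 165.68/2,250.51 = 7.36%.
After the first change, employed falls and unemployed rises by 74.54; labor force unchanged → E = 2,010.29, U = 240.22, labor force = 2,250.51 thousand.
After the second change, unemployed falls and employed rises by 75.59; labor force unchanged → E = 2,085.88, U = 164.63, labor force = 2,250.51 thousand.
New unemployment rate = 164.63 / 2,250.51 = 7.32%.

New unemployment rate ≈ 7.32%.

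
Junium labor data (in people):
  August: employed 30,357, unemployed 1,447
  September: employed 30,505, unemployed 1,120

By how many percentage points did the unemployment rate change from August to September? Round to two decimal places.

August: labor force = 30,357 + 1,447 = 31,804; u = 1,447/31,804 = 4.55%.
September: labor force = 30,505 + 1,120 = 31,625; u = 1,120/31,625 = 3.54%.
Change = 3.54% − 4.55% = −1.01 pp.

The unemployment rate changed by −1.01 percentage points.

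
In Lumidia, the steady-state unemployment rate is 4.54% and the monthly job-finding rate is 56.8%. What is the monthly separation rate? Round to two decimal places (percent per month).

From u* = s/(s+f): s = u·f/(1−u).
s = 0.0454 × 56.8 / (1 − 0.0454) = 2.5787 / 0.9546 ≈ 2.70% per month.

Separation rate ≈ 2.70% per month.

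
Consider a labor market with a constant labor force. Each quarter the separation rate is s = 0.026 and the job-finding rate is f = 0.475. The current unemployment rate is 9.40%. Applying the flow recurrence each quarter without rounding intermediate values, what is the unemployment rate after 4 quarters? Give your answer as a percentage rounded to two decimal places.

With a fixed labor force, u_{t+1} = u_t + s·(1−u_t) − f·u_t = u_t·(1−s−f) + s.
Here 1−s−f = 0.499 and s = 0.026.
u_1 = 0.094000 × 0.499 + 0.026 = 0.072906.
u_2 = 0.072906 × 0.499 + 0.026 = 0.062380.
u_3 = 0.062380 × 0.499 + 0.026 = 0.057128.
u_4 = 0.057128 × 0.499 + 0.026 = 0.054507.

Unemployment rate after four quarters ≈ 5.45%.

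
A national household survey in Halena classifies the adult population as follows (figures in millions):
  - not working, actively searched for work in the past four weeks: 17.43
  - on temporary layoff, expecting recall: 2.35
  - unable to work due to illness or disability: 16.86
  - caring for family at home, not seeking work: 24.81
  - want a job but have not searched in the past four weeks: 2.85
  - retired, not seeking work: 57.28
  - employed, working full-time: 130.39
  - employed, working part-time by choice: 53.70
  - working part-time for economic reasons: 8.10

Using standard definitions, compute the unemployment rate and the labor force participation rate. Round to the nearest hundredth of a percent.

Employed = 130.39 + 53.70 + 8.10 = 192.19 million (anyone who worked, including part-time for economic reasons, counts as employed).
Unemployed = 17.43 + 2.35 = 19.78 million (jobless and actively searching, or on temporary layoff).
Labor force = 192.19 + 19.78 = 211.97 million.
Not in labor force = 16.86 + 24.81 + 2.85 + 57.28 = 101.80 million (those not working and not actively searching are outside the labor force — including those who want a job but have given up searching).
Civilian working-age population = 211.97 + 101.80 = 313.77 million.
Unemployment rate = 19.78 / 211.97 = 9.33%.
Labor force participation rate = 211.97 / 313.77 = 67.56%.

Unemployment rate ≈ 9.33%; labor force participation rate ≈ 67.56%.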